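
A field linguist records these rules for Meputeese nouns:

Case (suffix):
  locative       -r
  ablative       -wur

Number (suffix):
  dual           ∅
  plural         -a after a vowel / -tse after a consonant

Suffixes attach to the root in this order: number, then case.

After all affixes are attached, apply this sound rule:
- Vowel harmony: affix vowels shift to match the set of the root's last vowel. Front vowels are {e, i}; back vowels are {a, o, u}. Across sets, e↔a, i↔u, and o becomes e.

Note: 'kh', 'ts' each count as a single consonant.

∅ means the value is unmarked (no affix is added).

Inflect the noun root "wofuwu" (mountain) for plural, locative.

wofuwuar

Attach number plural -a (after vowel 'u') → wofuwua.
Attach case locative -r → wofuwuar.
Vowel harmony: no change.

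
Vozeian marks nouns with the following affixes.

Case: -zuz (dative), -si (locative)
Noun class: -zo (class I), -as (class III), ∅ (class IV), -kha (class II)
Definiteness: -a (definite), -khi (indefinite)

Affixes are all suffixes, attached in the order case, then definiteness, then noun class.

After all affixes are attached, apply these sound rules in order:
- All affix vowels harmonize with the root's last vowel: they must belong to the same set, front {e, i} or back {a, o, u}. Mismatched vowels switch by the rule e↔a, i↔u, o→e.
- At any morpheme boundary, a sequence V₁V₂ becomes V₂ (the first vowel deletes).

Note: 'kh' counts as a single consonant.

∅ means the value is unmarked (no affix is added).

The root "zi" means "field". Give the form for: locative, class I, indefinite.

zisikhize

Attach case locative -si → zisi.
Attach definiteness indefinite -khi → zisikhi.
Attach noun class class I -zo → zisikhizo.
Apply vowel harmony: zisikhizo → zisikhize.
Vowel deletion: no change.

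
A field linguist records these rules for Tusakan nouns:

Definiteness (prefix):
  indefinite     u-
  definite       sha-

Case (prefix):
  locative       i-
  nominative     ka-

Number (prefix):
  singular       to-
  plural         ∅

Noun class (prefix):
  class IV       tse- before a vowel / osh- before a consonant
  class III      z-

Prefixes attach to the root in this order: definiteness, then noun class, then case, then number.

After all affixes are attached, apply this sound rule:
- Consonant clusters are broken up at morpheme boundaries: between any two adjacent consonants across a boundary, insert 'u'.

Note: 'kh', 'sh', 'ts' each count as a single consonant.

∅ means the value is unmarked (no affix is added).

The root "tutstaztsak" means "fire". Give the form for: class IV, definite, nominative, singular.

Attach definiteness definite sha- → shatutstaztsak.
Attach noun class class IV osh- (before consonant 'sh') → oshshatutstaztsak.
Attach case nominative ka- → kaoshshatutstaztsak.
Attach number singular to- → tokaoshshatutstaztsak.
Apply epenthesis: tokaoshshatutstaztsak → tokaoshushatutstaztsak.

tokaoshushatutstaztsak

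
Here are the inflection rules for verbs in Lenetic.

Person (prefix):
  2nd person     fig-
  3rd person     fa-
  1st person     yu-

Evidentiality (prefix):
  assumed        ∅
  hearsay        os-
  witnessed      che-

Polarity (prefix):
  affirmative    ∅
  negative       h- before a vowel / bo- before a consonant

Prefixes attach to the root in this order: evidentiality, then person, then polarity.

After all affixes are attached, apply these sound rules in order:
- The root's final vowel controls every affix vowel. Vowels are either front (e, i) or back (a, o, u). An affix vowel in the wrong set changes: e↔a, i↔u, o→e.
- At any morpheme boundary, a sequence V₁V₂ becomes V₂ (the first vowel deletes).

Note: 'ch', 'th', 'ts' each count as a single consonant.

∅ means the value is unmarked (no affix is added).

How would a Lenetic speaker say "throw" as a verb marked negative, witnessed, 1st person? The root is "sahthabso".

Attach evidentiality witnessed che- → chesahthabso.
Attach person 1st person yu- → yuchesahthabso.
Attach polarity negative bo- (before consonant 'y') → boyuchesahthabso.
Apply vowel harmony: boyuchesahthabso → boyuchasahthabso.
Vowel deletion: no change.

boyuchasahthabso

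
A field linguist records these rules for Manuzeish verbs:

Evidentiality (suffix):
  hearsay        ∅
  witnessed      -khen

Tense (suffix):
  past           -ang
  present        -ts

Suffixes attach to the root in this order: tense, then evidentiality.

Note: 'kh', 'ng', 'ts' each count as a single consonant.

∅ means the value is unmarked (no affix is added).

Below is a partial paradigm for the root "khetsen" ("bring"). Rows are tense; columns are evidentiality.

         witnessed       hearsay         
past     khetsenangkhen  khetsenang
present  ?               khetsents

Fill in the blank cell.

khetsentskhen

Attach tense present -ts → khetsents.
Attach evidentiality witnessed -khen → khetsentskhen.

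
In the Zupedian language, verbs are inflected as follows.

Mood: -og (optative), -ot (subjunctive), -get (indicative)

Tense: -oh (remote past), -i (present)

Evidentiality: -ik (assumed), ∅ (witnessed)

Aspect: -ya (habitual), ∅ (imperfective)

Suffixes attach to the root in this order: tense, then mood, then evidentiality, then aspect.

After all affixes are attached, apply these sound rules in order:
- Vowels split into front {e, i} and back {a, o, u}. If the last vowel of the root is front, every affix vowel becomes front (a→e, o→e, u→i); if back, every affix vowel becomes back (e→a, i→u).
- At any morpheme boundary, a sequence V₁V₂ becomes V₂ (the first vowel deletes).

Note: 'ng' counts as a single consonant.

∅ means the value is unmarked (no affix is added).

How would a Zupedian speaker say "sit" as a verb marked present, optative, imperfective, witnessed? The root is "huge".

Attach tense present -i → hugei.
Attach mood optative -og → hugeiog.
evidentiality = witnessed: zero marking, form stays hugeiog.
aspect = imperfective: zero marking, form stays hugeiog.
Apply vowel harmony: hugeiog → hugeieg.
Apply vowel deletion: hugeieg → hugeg.

hugeg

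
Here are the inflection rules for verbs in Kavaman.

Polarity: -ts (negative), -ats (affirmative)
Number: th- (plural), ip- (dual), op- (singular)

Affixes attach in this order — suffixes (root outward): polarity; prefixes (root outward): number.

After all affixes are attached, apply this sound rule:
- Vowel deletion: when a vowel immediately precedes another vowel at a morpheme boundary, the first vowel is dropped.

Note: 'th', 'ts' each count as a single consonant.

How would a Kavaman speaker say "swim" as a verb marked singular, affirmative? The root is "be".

Attach polarity affirmative -ats → beats.
Attach number singular op- → opbeats.
Apply vowel deletion: opbeats → opbats.

opbats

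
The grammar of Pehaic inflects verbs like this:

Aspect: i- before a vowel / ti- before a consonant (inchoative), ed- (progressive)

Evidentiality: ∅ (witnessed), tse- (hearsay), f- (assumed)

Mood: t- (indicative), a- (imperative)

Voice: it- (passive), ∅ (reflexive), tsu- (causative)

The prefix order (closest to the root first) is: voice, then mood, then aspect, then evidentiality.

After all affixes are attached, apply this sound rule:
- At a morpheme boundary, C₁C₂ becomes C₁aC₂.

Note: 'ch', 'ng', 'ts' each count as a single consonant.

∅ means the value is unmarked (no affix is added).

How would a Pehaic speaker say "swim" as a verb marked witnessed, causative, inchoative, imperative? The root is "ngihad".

Attach voice causative tsu- → tsungihad.
Attach mood imperative a- → atsungihad.
Attach aspect inchoative i- (before vowel 'a') → iatsungihad.
evidentiality = witnessed: zero marking, form stays iatsungihad.
Epenthesis: no change.

iatsungihad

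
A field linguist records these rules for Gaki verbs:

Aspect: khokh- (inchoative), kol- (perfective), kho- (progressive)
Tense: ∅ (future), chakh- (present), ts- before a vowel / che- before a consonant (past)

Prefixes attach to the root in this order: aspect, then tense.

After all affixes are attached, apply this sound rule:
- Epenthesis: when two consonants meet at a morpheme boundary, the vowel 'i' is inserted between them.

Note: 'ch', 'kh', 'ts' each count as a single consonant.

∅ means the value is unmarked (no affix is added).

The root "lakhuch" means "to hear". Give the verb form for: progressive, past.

Attach aspect progressive kho- → kholakhuch.
Attach tense past che- (before consonant 'kh') → chekholakhuch.
Epenthesis: no change.

chekholakhuch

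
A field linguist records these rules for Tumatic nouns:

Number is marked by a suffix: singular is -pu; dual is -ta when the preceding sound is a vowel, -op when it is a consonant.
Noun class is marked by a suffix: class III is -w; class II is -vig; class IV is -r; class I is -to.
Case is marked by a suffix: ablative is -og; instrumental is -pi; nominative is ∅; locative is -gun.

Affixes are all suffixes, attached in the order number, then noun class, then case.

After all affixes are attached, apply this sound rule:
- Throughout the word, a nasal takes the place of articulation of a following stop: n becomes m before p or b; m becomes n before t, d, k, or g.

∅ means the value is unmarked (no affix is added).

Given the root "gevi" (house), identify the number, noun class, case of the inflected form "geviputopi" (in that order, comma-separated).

Segment: gevi-pu-to-pi.
number: -pu → singular.
noun class: -to → class I.
case: -pi → instrumental.

singular, class I, instrumental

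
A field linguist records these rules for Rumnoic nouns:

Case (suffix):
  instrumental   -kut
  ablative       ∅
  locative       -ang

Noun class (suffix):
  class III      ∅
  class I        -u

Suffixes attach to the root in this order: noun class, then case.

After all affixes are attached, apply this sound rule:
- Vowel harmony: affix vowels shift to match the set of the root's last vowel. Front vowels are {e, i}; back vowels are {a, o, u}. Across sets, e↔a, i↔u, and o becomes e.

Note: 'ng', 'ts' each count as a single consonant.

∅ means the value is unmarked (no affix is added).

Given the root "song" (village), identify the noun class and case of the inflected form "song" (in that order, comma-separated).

class III, ablative

Segment: song.
noun class: ∅ → class III.
case: ∅ → ablative.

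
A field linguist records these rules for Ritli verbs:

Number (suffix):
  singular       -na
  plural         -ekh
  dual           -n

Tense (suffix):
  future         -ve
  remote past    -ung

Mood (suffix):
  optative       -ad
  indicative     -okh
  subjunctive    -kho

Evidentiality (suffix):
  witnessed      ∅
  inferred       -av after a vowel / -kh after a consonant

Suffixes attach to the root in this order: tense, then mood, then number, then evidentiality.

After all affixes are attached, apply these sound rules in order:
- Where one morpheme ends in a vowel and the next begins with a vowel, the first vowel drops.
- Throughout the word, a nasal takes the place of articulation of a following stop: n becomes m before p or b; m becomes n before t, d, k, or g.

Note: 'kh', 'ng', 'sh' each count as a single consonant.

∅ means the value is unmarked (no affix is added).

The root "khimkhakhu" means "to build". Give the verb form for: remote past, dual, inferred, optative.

Attach tense remote past -ung → khimkhakhuung.
Attach mood optative -ad → khimkhakhuungad.
Attach number dual -n → khimkhakhuungadn.
Attach evidentiality inferred -kh (after consonant 'n') → khimkhakhuungadnkh.
Apply vowel deletion: khimkhakhuungadnkh → khimkhakhungadnkh.
Nasal assimilation: no change.

khimkhakhungadnkh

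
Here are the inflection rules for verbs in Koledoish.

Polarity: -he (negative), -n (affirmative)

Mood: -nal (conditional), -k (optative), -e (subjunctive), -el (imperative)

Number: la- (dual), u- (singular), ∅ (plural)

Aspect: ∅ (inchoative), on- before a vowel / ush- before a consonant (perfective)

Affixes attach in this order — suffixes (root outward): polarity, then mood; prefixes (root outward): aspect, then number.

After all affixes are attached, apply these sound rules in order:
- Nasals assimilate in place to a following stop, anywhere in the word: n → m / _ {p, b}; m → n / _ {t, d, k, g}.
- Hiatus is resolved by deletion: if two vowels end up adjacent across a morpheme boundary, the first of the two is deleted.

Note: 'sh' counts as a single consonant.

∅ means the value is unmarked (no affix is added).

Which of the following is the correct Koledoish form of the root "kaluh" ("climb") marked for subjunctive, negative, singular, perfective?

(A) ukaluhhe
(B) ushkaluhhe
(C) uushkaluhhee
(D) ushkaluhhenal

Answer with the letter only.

B

Attach polarity negative -he → kaluhhe.
Attach mood subjunctive -e → kaluhhee.
Attach aspect perfective ush- (before consonant 'k') → ushkaluhhee.
Attach number singular u- → uushkaluhhee.
Nasal assimilation: no change.
Apply vowel deletion: uushkaluhhee → ushkaluhhe.
So the correct form is ushkaluhhe, option (B).
(A) ukaluhhe is wrong: it uses inchoative instead of perfective for aspect.
(D) ushkaluhhenal is wrong: it uses conditional instead of subjunctive for mood.
(C) uushkaluhhee is wrong: it fails to apply the sound rule(s).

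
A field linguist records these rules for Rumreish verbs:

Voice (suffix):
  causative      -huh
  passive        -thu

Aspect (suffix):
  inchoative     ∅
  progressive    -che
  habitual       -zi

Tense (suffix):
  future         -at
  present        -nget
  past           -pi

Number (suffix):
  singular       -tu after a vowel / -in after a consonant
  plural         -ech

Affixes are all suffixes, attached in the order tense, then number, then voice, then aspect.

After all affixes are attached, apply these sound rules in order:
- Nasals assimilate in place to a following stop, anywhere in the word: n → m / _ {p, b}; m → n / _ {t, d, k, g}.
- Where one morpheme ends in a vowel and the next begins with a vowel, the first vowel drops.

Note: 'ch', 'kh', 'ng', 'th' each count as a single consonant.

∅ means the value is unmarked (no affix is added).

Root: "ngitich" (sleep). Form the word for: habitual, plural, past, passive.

ngitichpechthuzi

Attach tense past -pi → ngitichpi.
Attach number plural -ech → ngitichpiech.
Attach voice passive -thu → ngitichpiechthu.
Attach aspect habitual -zi → ngitichpiechthuzi.
Nasal assimilation: no change.
Apply vowel deletion: ngitichpiechthuzi → ngitichpechthuzi.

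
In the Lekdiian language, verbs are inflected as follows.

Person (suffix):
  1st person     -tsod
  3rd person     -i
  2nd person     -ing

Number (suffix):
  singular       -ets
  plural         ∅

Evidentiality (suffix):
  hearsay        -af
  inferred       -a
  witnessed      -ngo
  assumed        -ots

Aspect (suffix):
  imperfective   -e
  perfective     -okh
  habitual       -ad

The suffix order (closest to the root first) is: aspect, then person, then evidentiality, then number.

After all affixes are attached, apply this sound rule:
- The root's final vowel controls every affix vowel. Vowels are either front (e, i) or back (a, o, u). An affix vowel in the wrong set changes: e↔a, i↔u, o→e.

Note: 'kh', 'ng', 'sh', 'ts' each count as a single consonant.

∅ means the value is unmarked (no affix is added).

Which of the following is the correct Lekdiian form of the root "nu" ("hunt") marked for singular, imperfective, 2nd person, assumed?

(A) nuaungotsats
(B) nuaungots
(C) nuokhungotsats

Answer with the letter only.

A

Attach aspect imperfective -e → nue.
Attach person 2nd person -ing → nueing.
Attach evidentiality assumed -ots → nueingots.
Attach number singular -ets → nueingotsets.
Apply vowel harmony: nueingotsets → nuaungotsats.
So the correct form is nuaungotsats, option (A).
(B) nuaungots is wrong: it uses plural instead of singular for number.
(C) nuokhungotsats is wrong: it uses perfective instead of imperfective for aspect.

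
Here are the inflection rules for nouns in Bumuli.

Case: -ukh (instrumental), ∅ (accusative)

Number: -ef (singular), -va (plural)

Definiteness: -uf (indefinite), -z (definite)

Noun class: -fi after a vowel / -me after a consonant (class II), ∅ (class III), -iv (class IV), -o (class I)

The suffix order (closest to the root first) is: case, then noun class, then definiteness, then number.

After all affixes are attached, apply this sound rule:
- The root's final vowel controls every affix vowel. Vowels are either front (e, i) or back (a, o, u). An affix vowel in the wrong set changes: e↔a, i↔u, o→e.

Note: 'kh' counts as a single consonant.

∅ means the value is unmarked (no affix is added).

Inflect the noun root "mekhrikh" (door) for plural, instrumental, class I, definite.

mekhrikhikhezve

Attach case instrumental -ukh → mekhrikhukh.
Attach noun class class I -o → mekhrikhukho.
Attach definiteness definite -z → mekhrikhukhoz.
Attach number plural -va → mekhrikhukhozva.
Apply vowel harmony: mekhrikhukhozva → mekhrikhikhezve.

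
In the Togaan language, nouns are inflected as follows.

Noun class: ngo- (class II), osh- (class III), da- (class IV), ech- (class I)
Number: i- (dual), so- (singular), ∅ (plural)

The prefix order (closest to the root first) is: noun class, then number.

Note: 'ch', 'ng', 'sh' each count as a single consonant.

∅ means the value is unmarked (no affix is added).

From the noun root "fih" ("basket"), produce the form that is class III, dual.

Attach noun class class III osh- → oshfih.
Attach number dual i- → ioshfih.

ioshfih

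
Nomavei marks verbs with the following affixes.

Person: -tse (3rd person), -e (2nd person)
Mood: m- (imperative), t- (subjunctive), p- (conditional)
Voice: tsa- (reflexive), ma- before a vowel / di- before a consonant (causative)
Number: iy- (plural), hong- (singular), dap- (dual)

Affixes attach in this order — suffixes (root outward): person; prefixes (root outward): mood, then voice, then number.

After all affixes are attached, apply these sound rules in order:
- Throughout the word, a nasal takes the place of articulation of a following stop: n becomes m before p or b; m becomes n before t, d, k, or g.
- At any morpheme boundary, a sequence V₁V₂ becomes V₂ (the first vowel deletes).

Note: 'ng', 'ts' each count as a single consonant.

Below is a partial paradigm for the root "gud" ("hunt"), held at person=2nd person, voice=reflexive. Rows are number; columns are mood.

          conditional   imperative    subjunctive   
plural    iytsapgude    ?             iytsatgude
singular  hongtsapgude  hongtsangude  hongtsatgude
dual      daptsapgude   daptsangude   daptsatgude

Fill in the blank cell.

iytsangude

Attach person 2nd person -e → gude.
Attach mood imperative m- → mgude.
Attach voice reflexive tsa- → tsamgude.
Attach number plural iy- → iytsamgude.
Apply nasal assimilation: iytsamgude → iytsangude.
Vowel deletion: no change.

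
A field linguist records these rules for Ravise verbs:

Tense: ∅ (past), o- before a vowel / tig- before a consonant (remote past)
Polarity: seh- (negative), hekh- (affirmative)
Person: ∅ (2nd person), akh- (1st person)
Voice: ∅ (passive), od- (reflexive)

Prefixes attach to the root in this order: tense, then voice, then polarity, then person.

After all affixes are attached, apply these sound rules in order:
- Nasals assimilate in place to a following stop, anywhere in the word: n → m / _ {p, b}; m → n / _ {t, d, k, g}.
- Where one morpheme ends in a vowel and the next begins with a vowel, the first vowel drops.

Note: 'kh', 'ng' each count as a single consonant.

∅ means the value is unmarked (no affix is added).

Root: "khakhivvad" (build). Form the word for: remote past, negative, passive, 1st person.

Attach tense remote past tig- (before consonant 'kh') → tigkhakhivvad.
voice = passive: zero marking, form stays tigkhakhivvad.
Attach polarity negative seh- → sehtigkhakhivvad.
Attach person 1st person akh- → akhsehtigkhakhivvad.
Nasal assimilation: no change.
Vowel deletion: no change.

akhsehtigkhakhivvad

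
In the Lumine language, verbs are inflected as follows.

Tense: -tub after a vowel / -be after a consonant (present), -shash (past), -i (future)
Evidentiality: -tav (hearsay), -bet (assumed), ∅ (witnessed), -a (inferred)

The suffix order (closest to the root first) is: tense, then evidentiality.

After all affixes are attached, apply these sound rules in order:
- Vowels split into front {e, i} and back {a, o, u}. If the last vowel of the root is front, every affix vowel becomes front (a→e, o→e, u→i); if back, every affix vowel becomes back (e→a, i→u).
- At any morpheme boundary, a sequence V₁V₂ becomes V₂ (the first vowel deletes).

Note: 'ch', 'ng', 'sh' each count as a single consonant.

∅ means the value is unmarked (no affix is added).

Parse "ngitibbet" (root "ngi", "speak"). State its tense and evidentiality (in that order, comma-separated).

present, assumed

Segment: ngi-tub-bet.
tense: -tub/be → present.
evidentiality: -bet → assumed.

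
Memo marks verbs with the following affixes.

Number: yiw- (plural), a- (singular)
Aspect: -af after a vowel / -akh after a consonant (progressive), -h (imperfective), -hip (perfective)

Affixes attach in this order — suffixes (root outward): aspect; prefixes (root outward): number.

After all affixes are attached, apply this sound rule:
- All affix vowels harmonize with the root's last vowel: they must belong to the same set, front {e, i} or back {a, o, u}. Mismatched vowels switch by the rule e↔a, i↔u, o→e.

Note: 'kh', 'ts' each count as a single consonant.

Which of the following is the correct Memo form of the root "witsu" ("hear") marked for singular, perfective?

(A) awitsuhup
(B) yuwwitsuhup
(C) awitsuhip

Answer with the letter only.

A

Attach aspect perfective -hip → witsuhip.
Attach number singular a- → awitsuhip.
Apply vowel harmony: awitsuhip → awitsuhup.
So the correct form is awitsuhup, option (A).
(C) awitsuhip is wrong: it fails to apply the sound rule(s).
(B) yuwwitsuhup is wrong: it uses plural instead of singular for number.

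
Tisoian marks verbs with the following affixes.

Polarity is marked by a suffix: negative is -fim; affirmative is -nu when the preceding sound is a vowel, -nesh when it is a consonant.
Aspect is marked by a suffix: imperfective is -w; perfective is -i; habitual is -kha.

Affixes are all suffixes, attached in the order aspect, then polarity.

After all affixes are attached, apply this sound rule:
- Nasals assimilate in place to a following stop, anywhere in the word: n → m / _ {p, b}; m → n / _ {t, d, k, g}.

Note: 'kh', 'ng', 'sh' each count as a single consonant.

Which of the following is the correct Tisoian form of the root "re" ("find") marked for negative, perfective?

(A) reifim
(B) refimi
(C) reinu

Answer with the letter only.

A

Attach aspect perfective -i → rei.
Attach polarity negative -fim → reifim.
Nasal assimilation: no change.
So the correct form is reifim, option (A).
(C) reinu is wrong: it uses affirmative instead of negative for polarity.
(B) refimi is wrong: it has the affixes in the wrong order.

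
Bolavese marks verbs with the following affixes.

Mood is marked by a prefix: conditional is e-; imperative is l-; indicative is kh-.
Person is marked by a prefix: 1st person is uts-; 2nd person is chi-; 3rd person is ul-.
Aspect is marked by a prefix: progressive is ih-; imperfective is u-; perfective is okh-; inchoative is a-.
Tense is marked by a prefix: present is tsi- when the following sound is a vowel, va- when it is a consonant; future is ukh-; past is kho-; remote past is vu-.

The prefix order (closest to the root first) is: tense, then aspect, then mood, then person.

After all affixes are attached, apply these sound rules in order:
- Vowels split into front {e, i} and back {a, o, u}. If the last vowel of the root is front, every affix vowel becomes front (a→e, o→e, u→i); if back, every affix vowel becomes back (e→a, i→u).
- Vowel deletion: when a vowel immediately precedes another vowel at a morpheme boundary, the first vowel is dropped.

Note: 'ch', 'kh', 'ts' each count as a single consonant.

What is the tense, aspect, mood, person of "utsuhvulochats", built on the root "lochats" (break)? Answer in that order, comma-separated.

Segment: uts-e-ih-vu-lochats.
tense: vu- → remote past.
aspect: ih- → progressive.
mood: e- → conditional.
person: uts- → 1st person.

remote past, progressive, conditional, 1st person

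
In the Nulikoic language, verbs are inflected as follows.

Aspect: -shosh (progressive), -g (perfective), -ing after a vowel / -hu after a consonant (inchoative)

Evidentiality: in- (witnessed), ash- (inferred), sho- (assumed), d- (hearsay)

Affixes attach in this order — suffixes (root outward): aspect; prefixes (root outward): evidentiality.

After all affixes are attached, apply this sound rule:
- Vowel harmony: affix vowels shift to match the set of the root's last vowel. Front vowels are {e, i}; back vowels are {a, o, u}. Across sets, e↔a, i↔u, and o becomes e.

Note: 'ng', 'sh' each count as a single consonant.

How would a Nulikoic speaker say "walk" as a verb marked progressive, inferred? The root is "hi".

eshhishesh

Attach aspect progressive -shosh → hishosh.
Attach evidentiality inferred ash- → ashhishosh.
Apply vowel harmony: ashhishosh → eshhishesh.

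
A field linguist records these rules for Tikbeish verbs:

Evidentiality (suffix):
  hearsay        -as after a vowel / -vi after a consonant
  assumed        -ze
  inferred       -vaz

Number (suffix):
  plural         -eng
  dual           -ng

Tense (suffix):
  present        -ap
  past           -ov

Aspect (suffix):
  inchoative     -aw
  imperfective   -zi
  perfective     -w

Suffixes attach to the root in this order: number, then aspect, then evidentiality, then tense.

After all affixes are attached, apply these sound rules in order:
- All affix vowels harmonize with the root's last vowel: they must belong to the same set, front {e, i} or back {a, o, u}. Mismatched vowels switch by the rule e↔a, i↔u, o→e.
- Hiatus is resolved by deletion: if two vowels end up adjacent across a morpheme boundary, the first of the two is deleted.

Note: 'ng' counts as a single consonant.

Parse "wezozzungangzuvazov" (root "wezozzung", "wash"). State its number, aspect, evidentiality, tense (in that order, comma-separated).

plural, imperfective, inferred, past

Segment: wezozzung-eng-zi-vaz-ov.
number: -eng → plural.
aspect: -zi → imperfective.
evidentiality: -vaz → inferred.
tense: -ov → past.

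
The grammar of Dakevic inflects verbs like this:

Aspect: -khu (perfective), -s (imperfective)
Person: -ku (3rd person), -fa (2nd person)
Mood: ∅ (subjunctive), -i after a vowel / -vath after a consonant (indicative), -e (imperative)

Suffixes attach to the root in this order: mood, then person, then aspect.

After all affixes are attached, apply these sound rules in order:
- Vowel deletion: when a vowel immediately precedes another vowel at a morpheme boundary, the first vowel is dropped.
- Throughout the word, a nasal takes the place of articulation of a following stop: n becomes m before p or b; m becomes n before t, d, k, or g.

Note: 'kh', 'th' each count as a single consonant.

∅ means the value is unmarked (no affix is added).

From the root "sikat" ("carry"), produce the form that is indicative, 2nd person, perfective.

Attach mood indicative -vath (after consonant 't') → sikatvath.
Attach person 2nd person -fa → sikatvathfa.
Attach aspect perfective -khu → sikatvathfakhu.
Vowel deletion: no change.
Nasal assimilation: no change.

sikatvathfakhu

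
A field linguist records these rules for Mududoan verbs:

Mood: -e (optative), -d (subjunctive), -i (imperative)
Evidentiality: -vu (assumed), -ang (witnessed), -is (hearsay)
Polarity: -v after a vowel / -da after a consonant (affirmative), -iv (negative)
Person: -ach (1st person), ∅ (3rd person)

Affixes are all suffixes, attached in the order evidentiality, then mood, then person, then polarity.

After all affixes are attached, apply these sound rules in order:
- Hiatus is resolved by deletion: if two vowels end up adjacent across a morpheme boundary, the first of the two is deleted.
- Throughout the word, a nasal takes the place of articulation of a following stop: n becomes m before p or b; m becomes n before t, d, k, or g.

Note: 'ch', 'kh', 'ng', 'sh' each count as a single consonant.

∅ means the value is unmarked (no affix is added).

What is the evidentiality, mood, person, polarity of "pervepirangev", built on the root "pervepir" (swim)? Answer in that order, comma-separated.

Segment: pervepir-ang-e-v.
evidentiality: -ang → witnessed.
mood: -e → optative.
person: ∅ → 3rd person.
polarity: -v/da → affirmative.

witnessed, optative, 3rd person, affirmative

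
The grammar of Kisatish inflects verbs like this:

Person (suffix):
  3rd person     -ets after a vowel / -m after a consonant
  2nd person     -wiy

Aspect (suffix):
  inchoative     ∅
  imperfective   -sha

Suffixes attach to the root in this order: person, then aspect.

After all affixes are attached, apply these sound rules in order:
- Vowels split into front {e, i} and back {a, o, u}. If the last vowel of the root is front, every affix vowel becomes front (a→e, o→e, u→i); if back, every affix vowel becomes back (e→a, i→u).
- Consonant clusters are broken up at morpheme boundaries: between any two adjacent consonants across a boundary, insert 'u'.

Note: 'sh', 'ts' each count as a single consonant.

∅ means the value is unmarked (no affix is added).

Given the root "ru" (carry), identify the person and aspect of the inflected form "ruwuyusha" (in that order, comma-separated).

Segment: ru-wiy-sha.
person: -wiy → 2nd person.
aspect: -sha → imperfective.

2nd person, imperfective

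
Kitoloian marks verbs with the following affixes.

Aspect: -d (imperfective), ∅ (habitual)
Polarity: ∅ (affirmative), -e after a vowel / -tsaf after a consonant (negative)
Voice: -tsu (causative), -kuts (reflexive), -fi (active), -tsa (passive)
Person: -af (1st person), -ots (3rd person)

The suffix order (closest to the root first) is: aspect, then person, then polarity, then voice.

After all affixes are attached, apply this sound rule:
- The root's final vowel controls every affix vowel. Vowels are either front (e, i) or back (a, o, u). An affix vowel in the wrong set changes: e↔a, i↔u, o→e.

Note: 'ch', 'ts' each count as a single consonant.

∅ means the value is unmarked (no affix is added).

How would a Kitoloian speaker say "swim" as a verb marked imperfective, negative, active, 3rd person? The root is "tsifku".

tsifkudotstsaffu

Attach aspect imperfective -d → tsifkud.
Attach person 3rd person -ots → tsifkudots.
Attach polarity negative -tsaf (after consonant 'ts') → tsifkudotstsaf.
Attach voice active -fi → tsifkudotstsaffi.
Apply vowel harmony: tsifkudotstsaffi → tsifkudotstsaffu.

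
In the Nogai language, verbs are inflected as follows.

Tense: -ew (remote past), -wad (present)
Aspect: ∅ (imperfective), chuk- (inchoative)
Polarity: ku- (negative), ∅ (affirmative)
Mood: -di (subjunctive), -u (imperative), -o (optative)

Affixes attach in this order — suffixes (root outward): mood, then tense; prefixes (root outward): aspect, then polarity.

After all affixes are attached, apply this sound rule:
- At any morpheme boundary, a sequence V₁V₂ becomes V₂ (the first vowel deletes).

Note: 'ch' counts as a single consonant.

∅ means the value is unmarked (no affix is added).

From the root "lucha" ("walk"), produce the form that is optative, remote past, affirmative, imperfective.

luchew

aspect = imperfective: zero marking, form stays lucha.
Attach mood optative -o → luchao.
polarity = affirmative: zero marking, form stays luchao.
Attach tense remote past -ew → luchaoew.
Apply vowel deletion: luchaoew → luchew.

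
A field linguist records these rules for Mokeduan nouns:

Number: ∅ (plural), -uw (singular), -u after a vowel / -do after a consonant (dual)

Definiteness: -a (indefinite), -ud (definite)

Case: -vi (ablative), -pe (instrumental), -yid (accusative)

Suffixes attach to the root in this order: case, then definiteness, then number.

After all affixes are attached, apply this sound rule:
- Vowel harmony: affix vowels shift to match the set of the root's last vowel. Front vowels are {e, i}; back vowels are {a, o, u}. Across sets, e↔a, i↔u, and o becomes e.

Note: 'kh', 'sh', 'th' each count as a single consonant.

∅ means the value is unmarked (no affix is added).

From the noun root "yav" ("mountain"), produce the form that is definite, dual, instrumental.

Attach case instrumental -pe → yavpe.
Attach definiteness definite -ud → yavpeud.
Attach number dual -do (after consonant 'd') → yavpeuddo.
Apply vowel harmony: yavpeuddo → yavpauddo.

yavpauddo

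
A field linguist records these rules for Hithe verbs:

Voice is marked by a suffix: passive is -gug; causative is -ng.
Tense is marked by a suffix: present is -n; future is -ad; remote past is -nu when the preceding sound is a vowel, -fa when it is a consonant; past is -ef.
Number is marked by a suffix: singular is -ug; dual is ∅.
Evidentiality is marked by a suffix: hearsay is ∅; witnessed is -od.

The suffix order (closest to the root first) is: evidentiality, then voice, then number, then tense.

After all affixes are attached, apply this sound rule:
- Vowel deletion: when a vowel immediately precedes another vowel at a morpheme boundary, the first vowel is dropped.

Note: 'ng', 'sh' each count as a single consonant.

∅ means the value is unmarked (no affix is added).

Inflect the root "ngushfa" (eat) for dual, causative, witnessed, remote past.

ngushfodngfa

Attach evidentiality witnessed -od → ngushfaod.
Attach voice causative -ng → ngushfaodng.
number = dual: zero marking, form stays ngushfaodng.
Attach tense remote past -fa (after consonant 'ng') → ngushfaodngfa.
Apply vowel deletion: ngushfaodngfa → ngushfodngfa.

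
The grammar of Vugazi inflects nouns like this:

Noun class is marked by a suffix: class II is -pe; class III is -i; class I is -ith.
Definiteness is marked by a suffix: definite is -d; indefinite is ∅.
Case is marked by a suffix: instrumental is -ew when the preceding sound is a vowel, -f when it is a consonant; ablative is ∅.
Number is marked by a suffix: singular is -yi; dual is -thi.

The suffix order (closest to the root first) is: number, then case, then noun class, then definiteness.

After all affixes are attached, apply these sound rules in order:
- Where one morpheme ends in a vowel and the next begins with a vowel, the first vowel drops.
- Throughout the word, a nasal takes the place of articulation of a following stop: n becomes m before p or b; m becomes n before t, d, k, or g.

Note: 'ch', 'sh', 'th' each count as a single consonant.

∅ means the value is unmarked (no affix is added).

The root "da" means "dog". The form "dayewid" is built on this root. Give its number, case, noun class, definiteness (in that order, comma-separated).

Segment: da-yi-ew-i-d.
number: -yi → singular.
case: -ew/f → instrumental.
noun class: -i → class III.
definiteness: -d → definite.

singular, instrumental, class III, definite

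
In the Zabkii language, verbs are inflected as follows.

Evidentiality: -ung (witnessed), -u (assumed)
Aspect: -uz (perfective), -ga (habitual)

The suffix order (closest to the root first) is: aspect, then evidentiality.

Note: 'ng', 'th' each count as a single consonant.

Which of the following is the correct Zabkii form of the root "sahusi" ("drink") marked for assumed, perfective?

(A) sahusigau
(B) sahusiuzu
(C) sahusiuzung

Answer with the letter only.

Attach aspect perfective -uz → sahusiuz.
Attach evidentiality assumed -u → sahusiuzu.
So the correct form is sahusiuzu, option (B).
(A) sahusigau is wrong: it uses habitual instead of perfective for aspect.
(C) sahusiuzung is wrong: it uses witnessed instead of assumed for evidentiality.

B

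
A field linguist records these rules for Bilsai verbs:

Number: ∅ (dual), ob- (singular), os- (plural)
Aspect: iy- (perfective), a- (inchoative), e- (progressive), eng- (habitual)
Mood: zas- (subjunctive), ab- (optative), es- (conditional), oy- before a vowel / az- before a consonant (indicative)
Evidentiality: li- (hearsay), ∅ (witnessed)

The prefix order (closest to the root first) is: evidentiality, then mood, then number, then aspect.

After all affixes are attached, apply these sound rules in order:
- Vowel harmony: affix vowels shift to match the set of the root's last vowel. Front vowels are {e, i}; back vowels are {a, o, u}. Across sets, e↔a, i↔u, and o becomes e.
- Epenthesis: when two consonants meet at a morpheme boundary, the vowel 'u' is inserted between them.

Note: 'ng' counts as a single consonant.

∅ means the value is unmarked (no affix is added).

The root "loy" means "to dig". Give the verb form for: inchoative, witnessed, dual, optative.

evidentiality = witnessed: zero marking, form stays loy.
Attach mood optative ab- → abloy.
number = dual: zero marking, form stays abloy.
Attach aspect inchoative a- → aabloy.
Vowel harmony: no change.
Apply epenthesis: aabloy → aabuloy.

aabuloy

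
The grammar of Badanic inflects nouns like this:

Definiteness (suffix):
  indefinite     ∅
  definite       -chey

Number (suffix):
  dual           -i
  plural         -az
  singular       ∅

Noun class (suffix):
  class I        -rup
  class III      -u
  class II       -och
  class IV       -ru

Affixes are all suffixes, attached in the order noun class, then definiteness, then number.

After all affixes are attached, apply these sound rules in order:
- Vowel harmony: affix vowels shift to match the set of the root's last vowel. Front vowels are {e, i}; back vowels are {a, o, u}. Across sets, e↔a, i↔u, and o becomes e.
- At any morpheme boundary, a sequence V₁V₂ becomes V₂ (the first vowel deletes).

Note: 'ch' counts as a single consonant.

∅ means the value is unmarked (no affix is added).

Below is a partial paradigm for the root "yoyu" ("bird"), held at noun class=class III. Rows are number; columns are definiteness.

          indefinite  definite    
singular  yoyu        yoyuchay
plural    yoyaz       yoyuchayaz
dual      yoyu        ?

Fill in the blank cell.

yoyuchayu

Attach noun class class III -u → yoyuu.
Attach definiteness definite -chey → yoyuuchey.
Attach number dual -i → yoyuucheyi.
Apply vowel harmony: yoyuucheyi → yoyuuchayu.
Apply vowel deletion: yoyuuchayu → yoyuchayu.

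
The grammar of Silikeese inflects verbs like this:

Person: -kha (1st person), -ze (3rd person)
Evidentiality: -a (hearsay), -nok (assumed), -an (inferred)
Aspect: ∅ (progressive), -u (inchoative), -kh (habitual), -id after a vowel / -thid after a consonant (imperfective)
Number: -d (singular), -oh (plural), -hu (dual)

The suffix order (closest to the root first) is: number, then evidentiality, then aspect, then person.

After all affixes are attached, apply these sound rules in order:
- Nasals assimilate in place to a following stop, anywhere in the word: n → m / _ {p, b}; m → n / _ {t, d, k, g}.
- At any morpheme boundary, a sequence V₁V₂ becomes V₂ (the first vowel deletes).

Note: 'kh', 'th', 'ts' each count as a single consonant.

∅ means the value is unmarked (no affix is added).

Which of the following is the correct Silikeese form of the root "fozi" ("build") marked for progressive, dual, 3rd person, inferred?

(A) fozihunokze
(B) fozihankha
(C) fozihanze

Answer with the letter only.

Attach number dual -hu → fozihu.
Attach evidentiality inferred -an → fozihuan.
aspect = progressive: zero marking, form stays fozihuan.
Attach person 3rd person -ze → fozihuanze.
Nasal assimilation: no change.
Apply vowel deletion: fozihuanze → fozihanze.
So the correct form is fozihanze, option (C).
(B) fozihankha is wrong: it uses 1st person instead of 3rd person for person.
(A) fozihunokze is wrong: it uses assumed instead of inferred for evidentiality.

C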